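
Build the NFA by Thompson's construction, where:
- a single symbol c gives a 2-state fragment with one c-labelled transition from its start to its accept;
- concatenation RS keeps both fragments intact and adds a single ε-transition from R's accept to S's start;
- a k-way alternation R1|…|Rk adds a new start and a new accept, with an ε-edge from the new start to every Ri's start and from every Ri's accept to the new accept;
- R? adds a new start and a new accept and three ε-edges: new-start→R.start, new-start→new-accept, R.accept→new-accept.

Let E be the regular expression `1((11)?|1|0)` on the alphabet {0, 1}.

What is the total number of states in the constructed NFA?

Recursing over subexpressions:
Each of the 5 symbol leaves contributes a 2-state fragment.
  11 → 4 states
  (11)? → 6 states
  (11)?|1|0 → 12 states
  1((11)?|1|0) → 14 states

14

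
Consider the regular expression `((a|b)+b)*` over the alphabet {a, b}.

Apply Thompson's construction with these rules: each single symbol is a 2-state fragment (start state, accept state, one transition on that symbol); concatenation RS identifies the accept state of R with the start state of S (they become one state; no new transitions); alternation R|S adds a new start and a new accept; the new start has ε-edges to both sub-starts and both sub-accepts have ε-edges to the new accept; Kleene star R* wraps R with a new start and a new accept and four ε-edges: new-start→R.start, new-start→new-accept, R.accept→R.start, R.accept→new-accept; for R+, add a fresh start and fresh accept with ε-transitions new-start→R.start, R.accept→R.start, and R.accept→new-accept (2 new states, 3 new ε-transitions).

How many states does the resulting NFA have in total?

Recursing over subexpressions:
Each of the 3 symbol leaves contributes a 2-state fragment.
  a|b — 6 states
  (a|b)+ — 8 states
  (a|b)+b — 9 states
  ((a|b)+b)* — 11 states

11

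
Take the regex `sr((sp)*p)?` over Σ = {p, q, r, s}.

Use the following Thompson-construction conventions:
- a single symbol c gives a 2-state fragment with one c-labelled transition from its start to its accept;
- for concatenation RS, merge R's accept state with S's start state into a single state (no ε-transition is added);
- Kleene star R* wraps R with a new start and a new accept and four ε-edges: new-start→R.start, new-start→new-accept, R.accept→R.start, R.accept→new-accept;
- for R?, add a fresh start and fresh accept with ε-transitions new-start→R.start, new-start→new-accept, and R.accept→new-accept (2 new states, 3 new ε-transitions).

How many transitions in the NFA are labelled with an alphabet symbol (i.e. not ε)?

Per subexpression:
Each of the 5 symbol leaves contributes exactly 1 symbol transition.
  sp = 2 symbol transitions
  (sp)* = 2 symbol transitions
  (sp)*p = 3 symbol transitions
  ((sp)*p)? = 3 symbol transitions
  sr((sp)*p)? = 5 symbol transitions

5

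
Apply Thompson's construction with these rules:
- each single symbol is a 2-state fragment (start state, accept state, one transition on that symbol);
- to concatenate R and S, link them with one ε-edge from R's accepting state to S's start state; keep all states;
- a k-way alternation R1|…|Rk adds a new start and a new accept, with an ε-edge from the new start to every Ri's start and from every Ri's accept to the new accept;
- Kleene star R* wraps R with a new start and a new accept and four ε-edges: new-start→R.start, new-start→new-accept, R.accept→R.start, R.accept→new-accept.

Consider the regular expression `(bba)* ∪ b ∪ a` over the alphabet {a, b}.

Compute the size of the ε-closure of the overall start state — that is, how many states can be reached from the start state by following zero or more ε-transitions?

Work bottom-up. For each fragment F, track |ε-closure(F.start)| and whether F's accept lies in that closure (i.e. whether F accepts ε). A single-symbol fragment has closure size 1 and does not accept ε.
  bba : same as the first factor's closure: |closure| = 1
  (bba)* : new start has ε-edges to the inner start and to the new accept, so |closure| = 2 + 1 = 3
  (bba)* ∪ b ∪ a : new start ε-reaches every alternative's start; at least one alternative accepts ε, so the union's new accept is reached too: |closure| = 1 + 3 + 1 + 1 + 1 = 7

7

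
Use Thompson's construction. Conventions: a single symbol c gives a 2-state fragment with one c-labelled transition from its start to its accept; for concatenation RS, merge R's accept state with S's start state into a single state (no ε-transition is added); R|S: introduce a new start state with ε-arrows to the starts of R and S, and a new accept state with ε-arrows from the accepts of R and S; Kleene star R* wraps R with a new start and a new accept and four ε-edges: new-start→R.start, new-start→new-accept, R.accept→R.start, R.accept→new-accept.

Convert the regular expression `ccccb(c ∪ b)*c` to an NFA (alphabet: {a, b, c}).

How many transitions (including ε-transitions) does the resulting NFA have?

16

Bottom-up over the parse tree:
Each of the 8 symbol leaves contributes 1 transition (1 symbol, 0 ε).
  c ∪ b → 6 transitions (2 symbol, 4 ε)
  (c ∪ b)* → 10 transitions (2 symbol, 8 ε)
  ccccb(c ∪ b)*c → 16 transitions (8 symbol, 8 ε)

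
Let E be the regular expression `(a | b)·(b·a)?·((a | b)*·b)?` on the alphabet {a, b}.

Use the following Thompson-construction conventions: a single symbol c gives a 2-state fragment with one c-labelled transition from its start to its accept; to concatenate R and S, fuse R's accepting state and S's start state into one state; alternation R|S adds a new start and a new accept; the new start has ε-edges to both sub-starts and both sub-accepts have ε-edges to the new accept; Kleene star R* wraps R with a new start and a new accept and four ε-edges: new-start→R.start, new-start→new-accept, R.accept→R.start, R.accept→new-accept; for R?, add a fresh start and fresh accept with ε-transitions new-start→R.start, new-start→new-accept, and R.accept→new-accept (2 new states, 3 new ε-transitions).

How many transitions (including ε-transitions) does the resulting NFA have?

25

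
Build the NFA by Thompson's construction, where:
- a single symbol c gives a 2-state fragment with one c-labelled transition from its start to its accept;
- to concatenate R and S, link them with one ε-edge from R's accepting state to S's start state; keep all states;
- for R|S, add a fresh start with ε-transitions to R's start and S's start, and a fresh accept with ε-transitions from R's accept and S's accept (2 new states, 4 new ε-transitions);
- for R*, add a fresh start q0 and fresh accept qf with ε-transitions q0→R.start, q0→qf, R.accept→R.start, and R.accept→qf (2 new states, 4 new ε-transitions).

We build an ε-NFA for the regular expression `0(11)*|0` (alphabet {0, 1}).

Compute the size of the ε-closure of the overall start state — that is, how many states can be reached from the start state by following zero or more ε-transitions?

3

Work bottom-up. For each fragment F, track |ε-closure(F.start)| and whether F's accept lies in that closure (i.e. whether F accepts ε). A single-symbol fragment has closure size 1 and does not accept ε.
  11 → |closure| equals the left operand's closure size = 1 (its accept is not ε-reachable, so the closure stops there)
  (11)* → new start has ε-edges to the inner start and to the new accept, so |closure| = 2 + 1 = 3
  0(11)* → same as the first factor's closure: |closure| = 1
  0(11)*|0 → new start ε-reaches every alternative's start; none of them accept ε, so the new accept is not reached: |closure| = 1 + 1 + 1 = 3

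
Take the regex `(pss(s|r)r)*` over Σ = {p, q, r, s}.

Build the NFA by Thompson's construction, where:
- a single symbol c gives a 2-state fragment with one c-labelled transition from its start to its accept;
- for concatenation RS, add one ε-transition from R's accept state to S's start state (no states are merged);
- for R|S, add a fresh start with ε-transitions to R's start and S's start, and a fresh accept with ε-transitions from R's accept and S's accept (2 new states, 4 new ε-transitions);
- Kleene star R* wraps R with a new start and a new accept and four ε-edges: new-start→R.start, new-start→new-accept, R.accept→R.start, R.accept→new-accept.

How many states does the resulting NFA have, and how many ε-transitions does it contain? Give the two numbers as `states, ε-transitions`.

Building bottom-up:
Each of the 6 symbol leaves contributes 2 states and 0 ε-transitions.
  s|r → 6 states, 4 ε-transitions
  pss(s|r)r → 14 states, 8 ε-transitions
  (pss(s|r)r)* → 16 states, 12 ε-transitions

16, 12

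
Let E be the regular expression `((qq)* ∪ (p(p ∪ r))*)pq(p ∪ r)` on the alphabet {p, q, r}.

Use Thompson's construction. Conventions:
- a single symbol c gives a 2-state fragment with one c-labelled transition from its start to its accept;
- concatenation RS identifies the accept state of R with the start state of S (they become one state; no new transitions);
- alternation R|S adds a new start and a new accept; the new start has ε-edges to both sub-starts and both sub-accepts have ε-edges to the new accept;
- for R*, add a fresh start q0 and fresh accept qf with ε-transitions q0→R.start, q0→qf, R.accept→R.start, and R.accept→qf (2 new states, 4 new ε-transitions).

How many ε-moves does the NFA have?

By structural recursion:
Each of the 9 symbol leaves contributes 0 ε-transitions.
  qq = 0 ε-transitions
  (qq)* = 4 ε-transitions
  p ∪ r = 4 ε-transitions
  p(p ∪ r) = 4 ε-transitions
  (p(p ∪ r))* = 8 ε-transitions
  (qq)* ∪ (p(p ∪ r))* = 16 ε-transitions
  p ∪ r = 4 ε-transitions
  ((qq)* ∪ (p(p ∪ r))*)pq(p ∪ r) = 20 ε-transitions

20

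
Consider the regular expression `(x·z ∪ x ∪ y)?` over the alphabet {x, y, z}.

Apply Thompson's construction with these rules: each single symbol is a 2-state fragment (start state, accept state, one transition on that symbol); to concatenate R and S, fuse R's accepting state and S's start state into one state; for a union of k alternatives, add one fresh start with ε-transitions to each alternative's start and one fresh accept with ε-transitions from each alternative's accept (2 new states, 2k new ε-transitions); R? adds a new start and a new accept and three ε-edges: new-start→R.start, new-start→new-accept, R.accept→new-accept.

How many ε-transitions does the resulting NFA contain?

9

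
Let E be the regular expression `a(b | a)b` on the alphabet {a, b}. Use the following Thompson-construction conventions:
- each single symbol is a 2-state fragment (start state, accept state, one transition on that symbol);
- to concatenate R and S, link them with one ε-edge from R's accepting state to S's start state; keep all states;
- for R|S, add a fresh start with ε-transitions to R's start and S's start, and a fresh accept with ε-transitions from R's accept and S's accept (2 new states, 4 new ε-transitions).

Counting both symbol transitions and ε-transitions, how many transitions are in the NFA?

By structural recursion:
Each of the 4 symbol leaves contributes 1 transition (1 symbol, 0 ε).
  b | a → 6 transitions (2 symbol, 4 ε)
  a(b | a)b → 10 transitions (4 symbol, 6 ε)

10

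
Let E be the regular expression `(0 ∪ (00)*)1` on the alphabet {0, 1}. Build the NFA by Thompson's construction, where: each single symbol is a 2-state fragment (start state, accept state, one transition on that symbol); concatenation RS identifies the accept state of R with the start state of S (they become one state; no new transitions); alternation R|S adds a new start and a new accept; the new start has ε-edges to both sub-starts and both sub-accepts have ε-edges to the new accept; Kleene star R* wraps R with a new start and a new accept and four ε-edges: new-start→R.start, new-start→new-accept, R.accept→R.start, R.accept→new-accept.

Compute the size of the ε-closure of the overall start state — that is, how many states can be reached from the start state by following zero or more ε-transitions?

Let C(F) = |ε-closure(F.start)| within fragment F, and note whether F accepts ε. Symbol fragments have C = 1 and do not accept ε. Then:
  00 — same as the first factor's closure: |closure| = 1
  (00)* — new start has ε-edges to the inner start and to the new accept, so |closure| = 2 + 1 = 3
  0 ∪ (00)* — new start ε-reaches every alternative's start; at least one alternative accepts ε, so the union's new accept is reached too: |closure| = 1 + 1 + 3 + 1 = 6
  (0 ∪ (00)*)1 — |closure| = 6 + (1−1) = 6 (closure spills across the concat boundary because the left factor accepts ε)

6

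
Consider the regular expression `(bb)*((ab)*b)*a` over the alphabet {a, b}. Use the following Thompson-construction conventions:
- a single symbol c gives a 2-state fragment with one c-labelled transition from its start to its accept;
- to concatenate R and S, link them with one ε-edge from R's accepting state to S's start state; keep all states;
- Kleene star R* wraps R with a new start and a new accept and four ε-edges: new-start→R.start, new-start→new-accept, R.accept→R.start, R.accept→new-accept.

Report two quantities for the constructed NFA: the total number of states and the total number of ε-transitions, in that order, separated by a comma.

18, 17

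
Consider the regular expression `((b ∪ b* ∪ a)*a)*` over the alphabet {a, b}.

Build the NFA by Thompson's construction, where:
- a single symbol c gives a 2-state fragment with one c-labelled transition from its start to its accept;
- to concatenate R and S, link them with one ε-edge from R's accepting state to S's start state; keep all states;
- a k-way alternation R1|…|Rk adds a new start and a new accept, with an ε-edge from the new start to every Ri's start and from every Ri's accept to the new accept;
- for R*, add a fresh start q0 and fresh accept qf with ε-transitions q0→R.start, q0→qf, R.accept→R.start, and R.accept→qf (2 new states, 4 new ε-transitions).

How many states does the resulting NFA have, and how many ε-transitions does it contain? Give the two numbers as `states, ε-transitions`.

16, 19

Per subexpression:
Each of the 4 symbol leaves contributes 2 states and 0 ε-transitions.
  b* = 4 states, 4 ε-transitions
  b ∪ b* ∪ a = 10 states, 10 ε-transitions
  (b ∪ b* ∪ a)* = 12 states, 14 ε-transitions
  (b ∪ b* ∪ a)*a = 14 states, 15 ε-transitions
  ((b ∪ b* ∪ a)*a)* = 16 states, 19 ε-transitions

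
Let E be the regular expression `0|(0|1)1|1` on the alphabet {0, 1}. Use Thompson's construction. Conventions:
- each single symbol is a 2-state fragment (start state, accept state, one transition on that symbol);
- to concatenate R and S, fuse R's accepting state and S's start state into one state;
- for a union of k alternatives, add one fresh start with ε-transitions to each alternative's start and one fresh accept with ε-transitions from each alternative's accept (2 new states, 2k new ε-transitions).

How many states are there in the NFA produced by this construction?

Recursing over subexpressions:
Each of the 5 symbol leaves contributes a 2-state fragment.
  0|1 : 6 states
  (0|1)1 : 7 states
  0|(0|1)1|1 : 13 states

13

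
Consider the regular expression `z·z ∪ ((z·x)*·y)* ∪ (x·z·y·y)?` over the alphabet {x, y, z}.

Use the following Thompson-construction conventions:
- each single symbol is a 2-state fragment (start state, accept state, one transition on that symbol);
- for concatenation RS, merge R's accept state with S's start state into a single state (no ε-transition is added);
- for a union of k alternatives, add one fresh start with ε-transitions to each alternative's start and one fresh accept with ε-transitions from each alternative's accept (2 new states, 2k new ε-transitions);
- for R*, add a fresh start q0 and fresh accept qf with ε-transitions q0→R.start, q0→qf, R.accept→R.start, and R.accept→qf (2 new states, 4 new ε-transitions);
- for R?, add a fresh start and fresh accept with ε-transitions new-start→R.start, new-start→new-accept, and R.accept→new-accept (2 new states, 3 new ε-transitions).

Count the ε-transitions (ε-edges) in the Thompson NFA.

By structural recursion:
Each of the 9 symbol leaves contributes 0 ε-transitions.
  z·z : 0 ε-transitions
  z·x : 0 ε-transitions
  (z·x)* : 4 ε-transitions
  (z·x)*·y : 4 ε-transitions
  ((z·x)*·y)* : 8 ε-transitions
  x·z·y·y : 0 ε-transitions
  (x·z·y·y)? : 3 ε-transitions
  z·z ∪ ((z·x)*·y)* ∪ (x·z·y·y)? : 17 ε-transitions

17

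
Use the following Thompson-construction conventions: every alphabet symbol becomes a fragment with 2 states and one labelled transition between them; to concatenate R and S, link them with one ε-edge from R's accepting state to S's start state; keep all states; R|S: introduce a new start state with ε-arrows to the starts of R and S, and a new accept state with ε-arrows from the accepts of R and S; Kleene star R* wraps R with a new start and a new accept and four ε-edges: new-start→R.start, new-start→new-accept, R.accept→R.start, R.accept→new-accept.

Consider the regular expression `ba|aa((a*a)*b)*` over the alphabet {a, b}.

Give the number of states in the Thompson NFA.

22

Recursing over subexpressions:
Each of the 7 symbol leaves contributes a 2-state fragment.
  ba → 4 states
  a* → 4 states
  a*a → 6 states
  (a*a)* → 8 states
  (a*a)*b → 10 states
  ((a*a)*b)* → 12 states
  aa((a*a)*b)* → 16 states
  ba|aa((a*a)*b)* → 22 states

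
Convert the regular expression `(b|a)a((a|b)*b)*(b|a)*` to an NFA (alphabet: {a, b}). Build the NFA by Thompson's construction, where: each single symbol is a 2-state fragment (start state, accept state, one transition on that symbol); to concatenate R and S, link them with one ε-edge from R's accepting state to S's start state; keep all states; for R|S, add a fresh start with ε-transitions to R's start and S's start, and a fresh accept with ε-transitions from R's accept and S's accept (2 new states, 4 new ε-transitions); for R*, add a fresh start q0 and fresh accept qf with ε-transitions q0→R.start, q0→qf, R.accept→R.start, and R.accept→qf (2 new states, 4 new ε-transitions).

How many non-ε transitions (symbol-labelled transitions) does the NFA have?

8

Bottom-up over the parse tree:
Each of the 8 symbol leaves contributes exactly 1 symbol transition.
  b|a : 2 symbol transitions
  a|b : 2 symbol transitions
  (a|b)* : 2 symbol transitions
  (a|b)*b : 3 symbol transitions
  ((a|b)*b)* : 3 symbol transitions
  b|a : 2 symbol transitions
  (b|a)* : 2 symbol transitions
  (b|a)a((a|b)*b)*(b|a)* : 8 symbol transitions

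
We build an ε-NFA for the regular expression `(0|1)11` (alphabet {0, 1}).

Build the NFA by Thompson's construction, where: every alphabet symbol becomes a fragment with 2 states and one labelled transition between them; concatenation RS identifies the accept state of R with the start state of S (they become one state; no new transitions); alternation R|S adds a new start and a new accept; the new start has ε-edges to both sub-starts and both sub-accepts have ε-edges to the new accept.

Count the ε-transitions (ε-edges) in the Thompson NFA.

By structural recursion:
Each of the 4 symbol leaves contributes 0 ε-transitions.
  0|1 → 4 ε-transitions
  (0|1)11 → 4 ε-transitions

4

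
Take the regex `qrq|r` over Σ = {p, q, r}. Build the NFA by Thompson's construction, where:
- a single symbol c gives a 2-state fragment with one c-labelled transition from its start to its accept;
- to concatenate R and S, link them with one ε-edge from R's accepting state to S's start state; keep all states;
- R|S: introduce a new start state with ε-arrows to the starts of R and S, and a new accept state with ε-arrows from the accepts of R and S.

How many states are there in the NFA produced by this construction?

10

Bottom-up over the parse tree:
Each of the 4 symbol leaves contributes a 2-state fragment.
  qrq — 6 states
  qrq|r — 10 states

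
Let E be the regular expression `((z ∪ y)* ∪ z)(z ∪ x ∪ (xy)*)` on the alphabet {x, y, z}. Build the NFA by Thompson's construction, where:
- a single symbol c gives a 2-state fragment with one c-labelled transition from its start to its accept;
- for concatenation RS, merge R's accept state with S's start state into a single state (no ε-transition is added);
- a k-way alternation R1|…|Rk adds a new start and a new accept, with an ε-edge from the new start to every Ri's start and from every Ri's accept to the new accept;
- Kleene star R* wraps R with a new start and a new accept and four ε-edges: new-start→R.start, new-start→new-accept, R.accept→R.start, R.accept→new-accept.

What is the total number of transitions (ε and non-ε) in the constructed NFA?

29

Per subexpression:
Each of the 7 symbol leaves contributes 1 transition (1 symbol, 0 ε).
  z ∪ y → 6 transitions (2 symbol, 4 ε)
  (z ∪ y)* → 10 transitions (2 symbol, 8 ε)
  (z ∪ y)* ∪ z → 15 transitions (3 symbol, 12 ε)
  xy → 2 transitions (2 symbol, 0 ε)
  (xy)* → 6 transitions (2 symbol, 4 ε)
  z ∪ x ∪ (xy)* → 14 transitions (4 symbol, 10 ε)
  ((z ∪ y)* ∪ z)(z ∪ x ∪ (xy)*) → 29 transitions (7 symbol, 22 ε)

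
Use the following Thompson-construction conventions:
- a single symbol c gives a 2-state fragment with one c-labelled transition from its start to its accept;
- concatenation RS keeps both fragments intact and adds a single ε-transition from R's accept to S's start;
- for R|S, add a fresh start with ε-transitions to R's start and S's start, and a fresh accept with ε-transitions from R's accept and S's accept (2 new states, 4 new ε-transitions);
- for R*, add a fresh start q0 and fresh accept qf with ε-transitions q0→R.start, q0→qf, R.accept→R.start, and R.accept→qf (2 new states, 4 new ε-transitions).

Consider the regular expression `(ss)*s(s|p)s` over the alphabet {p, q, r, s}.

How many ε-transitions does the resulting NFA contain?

12

By structural recursion:
Each of the 6 symbol leaves contributes 0 ε-transitions.
  ss → 1 ε-transition
  (ss)* → 5 ε-transitions
  s|p → 4 ε-transitions
  (ss)*s(s|p)s → 12 ε-transitions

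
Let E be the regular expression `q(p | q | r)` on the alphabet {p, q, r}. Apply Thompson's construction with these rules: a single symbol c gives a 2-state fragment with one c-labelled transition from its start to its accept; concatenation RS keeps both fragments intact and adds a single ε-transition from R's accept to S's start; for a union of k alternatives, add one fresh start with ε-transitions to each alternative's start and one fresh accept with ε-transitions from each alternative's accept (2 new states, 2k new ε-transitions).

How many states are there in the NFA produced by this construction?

By structural recursion:
Each of the 4 symbol leaves contributes a 2-state fragment.
  p | q | r — 8 states
  q(p | q | r) — 10 states

10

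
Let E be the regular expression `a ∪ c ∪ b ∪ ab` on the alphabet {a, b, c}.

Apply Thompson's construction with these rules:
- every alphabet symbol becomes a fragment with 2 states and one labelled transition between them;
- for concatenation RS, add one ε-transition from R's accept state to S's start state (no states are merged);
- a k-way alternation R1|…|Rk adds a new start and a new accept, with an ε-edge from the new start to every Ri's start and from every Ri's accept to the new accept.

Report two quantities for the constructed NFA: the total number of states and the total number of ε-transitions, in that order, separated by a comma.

Building bottom-up:
Each of the 5 symbol leaves contributes 2 states and 0 ε-transitions.
  ab : 4 states, 1 ε-transition
  a ∪ c ∪ b ∪ ab : 12 states, 9 ε-transitions

12, 9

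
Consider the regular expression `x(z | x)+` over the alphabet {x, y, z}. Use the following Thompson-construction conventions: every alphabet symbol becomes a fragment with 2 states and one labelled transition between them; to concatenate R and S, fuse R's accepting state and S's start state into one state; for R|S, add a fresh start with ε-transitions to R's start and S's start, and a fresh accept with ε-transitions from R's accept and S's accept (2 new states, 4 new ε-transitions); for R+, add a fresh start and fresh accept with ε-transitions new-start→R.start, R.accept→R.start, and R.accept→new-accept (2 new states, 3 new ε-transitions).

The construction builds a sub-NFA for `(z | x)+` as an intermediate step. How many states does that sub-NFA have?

8

Fragment for `(z | x)+`:
Each of the 2 symbol leaves contributes a 2-state fragment.
  z | x : 6 states
  (z | x)+ : 8 states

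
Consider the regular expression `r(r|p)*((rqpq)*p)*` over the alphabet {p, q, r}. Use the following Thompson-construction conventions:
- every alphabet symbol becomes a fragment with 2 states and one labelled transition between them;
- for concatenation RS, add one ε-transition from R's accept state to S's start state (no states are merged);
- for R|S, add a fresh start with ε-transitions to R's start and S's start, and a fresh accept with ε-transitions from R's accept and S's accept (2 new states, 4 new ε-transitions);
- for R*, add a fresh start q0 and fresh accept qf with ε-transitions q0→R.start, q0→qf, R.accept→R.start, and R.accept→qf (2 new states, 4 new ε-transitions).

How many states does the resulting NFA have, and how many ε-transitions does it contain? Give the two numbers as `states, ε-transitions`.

24, 22

Per subexpression:
Each of the 8 symbol leaves contributes 2 states and 0 ε-transitions.
  r|p — 6 states, 4 ε-transitions
  (r|p)* — 8 states, 8 ε-transitions
  rqpq — 8 states, 3 ε-transitions
  (rqpq)* — 10 states, 7 ε-transitions
  (rqpq)*p — 12 states, 8 ε-transitions
  ((rqpq)*p)* — 14 states, 12 ε-transitions
  r(r|p)*((rqpq)*p)* — 24 states, 22 ε-transitions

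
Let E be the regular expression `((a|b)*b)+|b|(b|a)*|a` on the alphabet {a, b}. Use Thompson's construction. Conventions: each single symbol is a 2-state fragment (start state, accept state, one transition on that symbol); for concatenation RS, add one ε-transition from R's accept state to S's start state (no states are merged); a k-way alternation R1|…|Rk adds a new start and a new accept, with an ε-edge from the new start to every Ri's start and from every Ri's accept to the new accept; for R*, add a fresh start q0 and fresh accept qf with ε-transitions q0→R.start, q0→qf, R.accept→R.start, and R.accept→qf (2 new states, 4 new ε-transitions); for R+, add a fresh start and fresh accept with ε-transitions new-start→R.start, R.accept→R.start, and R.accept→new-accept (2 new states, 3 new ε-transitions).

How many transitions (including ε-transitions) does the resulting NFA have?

35

By structural recursion:
Each of the 7 symbol leaves contributes 1 transition (1 symbol, 0 ε).
  a|b — 6 transitions (2 symbol, 4 ε)
  (a|b)* — 10 transitions (2 symbol, 8 ε)
  (a|b)*b — 12 transitions (3 symbol, 9 ε)
  ((a|b)*b)+ — 15 transitions (3 symbol, 12 ε)
  b|a — 6 transitions (2 symbol, 4 ε)
  (b|a)* — 10 transitions (2 symbol, 8 ε)
  ((a|b)*b)+|b|(b|a)*|a — 35 transitions (7 symbol, 28 ε)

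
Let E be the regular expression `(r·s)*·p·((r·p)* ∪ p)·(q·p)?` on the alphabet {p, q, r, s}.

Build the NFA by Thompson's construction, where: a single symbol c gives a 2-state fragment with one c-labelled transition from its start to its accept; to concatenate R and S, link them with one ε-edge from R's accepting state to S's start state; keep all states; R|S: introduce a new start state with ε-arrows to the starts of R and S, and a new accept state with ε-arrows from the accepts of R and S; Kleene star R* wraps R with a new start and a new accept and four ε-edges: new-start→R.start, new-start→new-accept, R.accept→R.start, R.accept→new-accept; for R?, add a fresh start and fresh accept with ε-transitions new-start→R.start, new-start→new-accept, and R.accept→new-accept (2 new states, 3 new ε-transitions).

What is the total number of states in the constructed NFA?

24

Recursing over subexpressions:
Each of the 8 symbol leaves contributes a 2-state fragment.
  r·s = 4 states
  (r·s)* = 6 states
  r·p = 4 states
  (r·p)* = 6 states
  (r·p)* ∪ p = 10 states
  q·p = 4 states
  (q·p)? = 6 states
  (r·s)*·p·((r·p)* ∪ p)·(q·p)? = 24 states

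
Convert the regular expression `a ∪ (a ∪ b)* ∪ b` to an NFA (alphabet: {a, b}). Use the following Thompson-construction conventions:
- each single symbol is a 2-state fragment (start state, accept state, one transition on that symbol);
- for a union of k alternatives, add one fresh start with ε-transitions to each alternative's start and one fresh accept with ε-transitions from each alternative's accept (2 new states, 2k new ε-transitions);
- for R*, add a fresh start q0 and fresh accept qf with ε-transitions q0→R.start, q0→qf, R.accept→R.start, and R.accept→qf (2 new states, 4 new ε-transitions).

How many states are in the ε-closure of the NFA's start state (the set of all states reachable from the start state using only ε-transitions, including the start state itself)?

Compute the ε-closure size of each fragment's start state recursively; a symbol fragment's start has no outgoing ε-edge, so its closure is just itself (size 1).
  a ∪ b → new start ε-reaches every alternative's start; none of them accept ε, so the new accept is not reached: |closure| = 1 + 1 + 1 = 3
  (a ∪ b)* → the star's fresh start ε-reaches both the body's start and the fresh accept: |closure| = 2 + 3 = 5
  a ∪ (a ∪ b)* ∪ b → |closure| = 1 (new start) + (1 + 5 + 1) + 1 (new accept, since some branch ε-reaches its own accept) = 9

9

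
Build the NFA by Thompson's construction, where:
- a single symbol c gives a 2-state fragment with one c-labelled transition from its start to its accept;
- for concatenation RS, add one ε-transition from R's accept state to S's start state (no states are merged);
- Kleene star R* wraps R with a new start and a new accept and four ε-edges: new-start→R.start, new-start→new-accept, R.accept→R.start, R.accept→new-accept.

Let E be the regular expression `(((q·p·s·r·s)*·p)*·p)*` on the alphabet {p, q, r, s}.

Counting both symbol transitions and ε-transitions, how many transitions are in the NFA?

25

Building bottom-up:
Each of the 7 symbol leaves contributes 1 transition (1 symbol, 0 ε).
  q·p·s·r·s → 9 transitions (5 symbol, 4 ε)
  (q·p·s·r·s)* → 13 transitions (5 symbol, 8 ε)
  (q·p·s·r·s)*·p → 15 transitions (6 symbol, 9 ε)
  ((q·p·s·r·s)*·p)* → 19 transitions (6 symbol, 13 ε)
  ((q·p·s·r·s)*·p)*·p → 21 transitions (7 symbol, 14 ε)
  (((q·p·s·r·s)*·p)*·p)* → 25 transitions (7 symbol, 18 ε)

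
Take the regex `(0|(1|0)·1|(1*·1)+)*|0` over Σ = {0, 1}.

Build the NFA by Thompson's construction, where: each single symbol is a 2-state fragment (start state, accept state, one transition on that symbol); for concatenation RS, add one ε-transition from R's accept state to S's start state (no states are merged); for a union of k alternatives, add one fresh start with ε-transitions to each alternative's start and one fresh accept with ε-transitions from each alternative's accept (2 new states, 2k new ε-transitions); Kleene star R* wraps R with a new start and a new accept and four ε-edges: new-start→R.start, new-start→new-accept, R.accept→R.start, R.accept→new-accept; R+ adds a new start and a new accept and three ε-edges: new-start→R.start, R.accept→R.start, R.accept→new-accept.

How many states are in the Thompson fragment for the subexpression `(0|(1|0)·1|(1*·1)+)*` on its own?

22

Fragment for `(0|(1|0)·1|(1*·1)+)*`:
Each of the 6 symbol leaves contributes a 2-state fragment.
  1|0 = 6 states
  (1|0)·1 = 8 states
  1* = 4 states
  1*·1 = 6 states
  (1*·1)+ = 8 states
  0|(1|0)·1|(1*·1)+ = 20 states
  (0|(1|0)·1|(1*·1)+)* = 22 states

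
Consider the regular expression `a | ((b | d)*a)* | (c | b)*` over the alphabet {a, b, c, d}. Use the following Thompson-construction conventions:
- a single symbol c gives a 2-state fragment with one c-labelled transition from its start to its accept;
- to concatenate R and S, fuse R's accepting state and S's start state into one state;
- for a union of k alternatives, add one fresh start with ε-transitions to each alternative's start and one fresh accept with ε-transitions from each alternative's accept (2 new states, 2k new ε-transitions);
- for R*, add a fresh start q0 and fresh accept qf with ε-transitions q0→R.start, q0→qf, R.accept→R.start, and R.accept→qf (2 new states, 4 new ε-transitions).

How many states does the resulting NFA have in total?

23

Bottom-up over the parse tree:
Each of the 6 symbol leaves contributes a 2-state fragment.
  b | d = 6 states
  (b | d)* = 8 states
  (b | d)*a = 9 states
  ((b | d)*a)* = 11 states
  c | b = 6 states
  (c | b)* = 8 states
  a | ((b | d)*a)* | (c | b)* = 23 states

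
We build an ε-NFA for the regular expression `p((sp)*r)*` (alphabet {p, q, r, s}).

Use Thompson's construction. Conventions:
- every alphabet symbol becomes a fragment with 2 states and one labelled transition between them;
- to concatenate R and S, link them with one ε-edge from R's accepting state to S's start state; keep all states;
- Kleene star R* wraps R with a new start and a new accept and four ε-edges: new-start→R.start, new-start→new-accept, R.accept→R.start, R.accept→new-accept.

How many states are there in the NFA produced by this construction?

Per subexpression:
Each of the 4 symbol leaves contributes a 2-state fragment.
  sp = 4 states
  (sp)* = 6 states
  (sp)*r = 8 states
  ((sp)*r)* = 10 states
  p((sp)*r)* = 12 states

12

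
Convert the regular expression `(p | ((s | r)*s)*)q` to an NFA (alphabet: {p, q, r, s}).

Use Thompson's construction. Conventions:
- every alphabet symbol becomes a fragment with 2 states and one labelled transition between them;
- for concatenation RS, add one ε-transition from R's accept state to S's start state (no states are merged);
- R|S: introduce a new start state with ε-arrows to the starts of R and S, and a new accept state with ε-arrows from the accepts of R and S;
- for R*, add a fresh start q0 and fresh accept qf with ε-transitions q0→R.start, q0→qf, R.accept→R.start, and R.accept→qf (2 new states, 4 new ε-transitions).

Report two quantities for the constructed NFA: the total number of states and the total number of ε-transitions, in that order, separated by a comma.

18, 18

Recursing over subexpressions:
Each of the 5 symbol leaves contributes 2 states and 0 ε-transitions.
  s | r → 6 states, 4 ε-transitions
  (s | r)* → 8 states, 8 ε-transitions
  (s | r)*s → 10 states, 9 ε-transitions
  ((s | r)*s)* → 12 states, 13 ε-transitions
  p | ((s | r)*s)* → 16 states, 17 ε-transitions
  (p | ((s | r)*s)*)q → 18 states, 18 ε-transitions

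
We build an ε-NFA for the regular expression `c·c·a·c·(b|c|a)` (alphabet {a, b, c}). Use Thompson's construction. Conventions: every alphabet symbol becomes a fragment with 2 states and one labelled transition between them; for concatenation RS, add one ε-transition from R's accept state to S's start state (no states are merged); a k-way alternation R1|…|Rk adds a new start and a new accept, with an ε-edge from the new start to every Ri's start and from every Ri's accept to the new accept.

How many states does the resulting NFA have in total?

Per subexpression:
Each of the 7 symbol leaves contributes a 2-state fragment.
  b|c|a — 8 states
  c·c·a·c·(b|c|a) — 16 states

16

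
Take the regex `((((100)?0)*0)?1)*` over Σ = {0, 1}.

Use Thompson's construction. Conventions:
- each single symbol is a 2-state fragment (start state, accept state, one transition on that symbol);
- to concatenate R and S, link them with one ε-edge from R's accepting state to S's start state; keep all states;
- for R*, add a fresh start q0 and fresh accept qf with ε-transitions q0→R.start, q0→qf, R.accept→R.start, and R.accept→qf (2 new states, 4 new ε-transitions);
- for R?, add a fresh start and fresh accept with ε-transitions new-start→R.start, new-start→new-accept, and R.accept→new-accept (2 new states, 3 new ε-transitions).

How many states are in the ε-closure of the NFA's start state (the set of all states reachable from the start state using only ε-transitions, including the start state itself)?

Work bottom-up. For each fragment F, track |ε-closure(F.start)| and whether F's accept lies in that closure (i.e. whether F accepts ε). A single-symbol fragment has closure size 1 and does not accept ε.
  100 → C equals the left operand's closure size = 1 (its accept is not ε-reachable, so the closure stops there)
  (100)? → new start has ε-edges to the inner start and to the new accept, so C = 2 + 1 = 3
  (100)?0 → the left operand accepts ε, so the closure extends into the next operand (via the concat ε-link); C = 3 + 1 = 4
  ((100)?0)* → new start has ε-edges to the inner start and to the new accept, so C = 2 + 4 = 6
  ((100)?0)*0 → C = 6 + 1 = 7 (closure spills across the concat boundary because the left factor accepts ε)
  (((100)?0)*0)? → C = 1 (new start) + 7 (body) + 1 (new accept, via ε) = 9
  (((100)?0)*0)?1 → C = 9 + 1 = 10 (closure spills across the concat boundary because the left factor accepts ε)
  ((((100)?0)*0)?1)* → the star's fresh start ε-reaches both the body's start and the fresh accept: C = 2 + 10 = 12

12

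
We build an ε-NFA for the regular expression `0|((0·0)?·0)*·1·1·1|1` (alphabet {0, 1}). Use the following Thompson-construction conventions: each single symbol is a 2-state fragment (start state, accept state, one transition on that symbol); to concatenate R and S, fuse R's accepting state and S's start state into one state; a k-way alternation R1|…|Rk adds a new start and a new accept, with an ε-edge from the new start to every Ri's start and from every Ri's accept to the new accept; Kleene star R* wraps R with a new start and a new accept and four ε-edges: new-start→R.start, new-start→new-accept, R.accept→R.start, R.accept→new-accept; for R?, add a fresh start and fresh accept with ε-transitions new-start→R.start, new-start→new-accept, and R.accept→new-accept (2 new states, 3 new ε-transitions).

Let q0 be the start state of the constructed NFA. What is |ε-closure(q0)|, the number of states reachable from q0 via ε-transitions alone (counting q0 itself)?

8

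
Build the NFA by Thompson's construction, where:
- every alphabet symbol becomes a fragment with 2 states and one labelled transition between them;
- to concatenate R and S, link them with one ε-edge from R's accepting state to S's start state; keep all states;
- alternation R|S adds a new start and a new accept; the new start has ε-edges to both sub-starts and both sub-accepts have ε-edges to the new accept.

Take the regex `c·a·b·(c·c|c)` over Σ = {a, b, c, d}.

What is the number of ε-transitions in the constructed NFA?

Per subexpression:
Each of the 6 symbol leaves contributes 0 ε-transitions.
  c·c = 1 ε-transition
  c·c|c = 5 ε-transitions
  c·a·b·(c·c|c) = 8 ε-transitions

8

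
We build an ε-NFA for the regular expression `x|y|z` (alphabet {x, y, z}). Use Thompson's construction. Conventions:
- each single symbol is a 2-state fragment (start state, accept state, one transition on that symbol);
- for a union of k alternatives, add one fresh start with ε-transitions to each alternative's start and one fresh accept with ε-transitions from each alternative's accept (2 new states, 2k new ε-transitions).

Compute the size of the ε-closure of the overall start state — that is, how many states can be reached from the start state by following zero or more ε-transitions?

4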